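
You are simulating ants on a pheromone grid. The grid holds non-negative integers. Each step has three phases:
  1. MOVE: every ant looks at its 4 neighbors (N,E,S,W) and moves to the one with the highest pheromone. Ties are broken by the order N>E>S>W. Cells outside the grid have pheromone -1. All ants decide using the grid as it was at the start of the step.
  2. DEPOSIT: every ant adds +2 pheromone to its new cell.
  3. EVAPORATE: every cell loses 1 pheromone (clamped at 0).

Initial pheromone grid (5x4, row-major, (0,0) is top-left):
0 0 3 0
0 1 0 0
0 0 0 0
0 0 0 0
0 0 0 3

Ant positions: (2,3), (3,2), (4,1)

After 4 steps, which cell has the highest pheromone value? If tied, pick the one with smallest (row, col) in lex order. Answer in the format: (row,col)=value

Answer: (0,2)=3

Derivation:
Step 1: ant0:(2,3)->N->(1,3) | ant1:(3,2)->N->(2,2) | ant2:(4,1)->N->(3,1)
  grid max=2 at (0,2)
Step 2: ant0:(1,3)->N->(0,3) | ant1:(2,2)->N->(1,2) | ant2:(3,1)->N->(2,1)
  grid max=1 at (0,2)
Step 3: ant0:(0,3)->W->(0,2) | ant1:(1,2)->N->(0,2) | ant2:(2,1)->N->(1,1)
  grid max=4 at (0,2)
Step 4: ant0:(0,2)->E->(0,3) | ant1:(0,2)->E->(0,3) | ant2:(1,1)->N->(0,1)
  grid max=3 at (0,2)
Final grid:
  0 1 3 3
  0 0 0 0
  0 0 0 0
  0 0 0 0
  0 0 0 0
Max pheromone 3 at (0,2)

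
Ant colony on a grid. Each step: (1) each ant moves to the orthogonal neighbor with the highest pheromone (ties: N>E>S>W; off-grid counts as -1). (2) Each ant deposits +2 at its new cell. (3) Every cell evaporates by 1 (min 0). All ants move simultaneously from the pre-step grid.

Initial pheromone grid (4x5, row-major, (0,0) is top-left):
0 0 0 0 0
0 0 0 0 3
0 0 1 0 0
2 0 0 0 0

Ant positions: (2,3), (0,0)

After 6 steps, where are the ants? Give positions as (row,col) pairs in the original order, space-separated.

Step 1: ant0:(2,3)->W->(2,2) | ant1:(0,0)->E->(0,1)
  grid max=2 at (1,4)
Step 2: ant0:(2,2)->N->(1,2) | ant1:(0,1)->E->(0,2)
  grid max=1 at (0,2)
Step 3: ant0:(1,2)->N->(0,2) | ant1:(0,2)->S->(1,2)
  grid max=2 at (0,2)
Step 4: ant0:(0,2)->S->(1,2) | ant1:(1,2)->N->(0,2)
  grid max=3 at (0,2)
Step 5: ant0:(1,2)->N->(0,2) | ant1:(0,2)->S->(1,2)
  grid max=4 at (0,2)
Step 6: ant0:(0,2)->S->(1,2) | ant1:(1,2)->N->(0,2)
  grid max=5 at (0,2)

(1,2) (0,2)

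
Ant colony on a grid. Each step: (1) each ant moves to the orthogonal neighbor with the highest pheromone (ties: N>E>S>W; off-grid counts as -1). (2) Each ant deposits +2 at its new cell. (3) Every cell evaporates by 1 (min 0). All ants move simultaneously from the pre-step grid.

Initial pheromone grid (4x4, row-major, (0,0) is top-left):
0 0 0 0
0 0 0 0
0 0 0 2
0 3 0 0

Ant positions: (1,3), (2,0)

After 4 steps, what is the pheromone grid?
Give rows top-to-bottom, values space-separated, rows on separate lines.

After step 1: ants at (2,3),(1,0)
  0 0 0 0
  1 0 0 0
  0 0 0 3
  0 2 0 0
After step 2: ants at (1,3),(0,0)
  1 0 0 0
  0 0 0 1
  0 0 0 2
  0 1 0 0
After step 3: ants at (2,3),(0,1)
  0 1 0 0
  0 0 0 0
  0 0 0 3
  0 0 0 0
After step 4: ants at (1,3),(0,2)
  0 0 1 0
  0 0 0 1
  0 0 0 2
  0 0 0 0

0 0 1 0
0 0 0 1
0 0 0 2
0 0 0 0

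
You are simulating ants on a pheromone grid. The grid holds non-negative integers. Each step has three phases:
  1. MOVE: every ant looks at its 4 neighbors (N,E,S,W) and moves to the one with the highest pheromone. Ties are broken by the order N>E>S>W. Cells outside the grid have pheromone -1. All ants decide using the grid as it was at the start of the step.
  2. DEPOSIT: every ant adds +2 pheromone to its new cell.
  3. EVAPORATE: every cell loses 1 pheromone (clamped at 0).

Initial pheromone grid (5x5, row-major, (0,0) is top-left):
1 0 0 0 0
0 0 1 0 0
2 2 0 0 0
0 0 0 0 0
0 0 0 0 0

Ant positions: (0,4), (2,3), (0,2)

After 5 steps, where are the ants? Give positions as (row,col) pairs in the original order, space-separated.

Step 1: ant0:(0,4)->S->(1,4) | ant1:(2,3)->N->(1,3) | ant2:(0,2)->S->(1,2)
  grid max=2 at (1,2)
Step 2: ant0:(1,4)->W->(1,3) | ant1:(1,3)->W->(1,2) | ant2:(1,2)->E->(1,3)
  grid max=4 at (1,3)
Step 3: ant0:(1,3)->W->(1,2) | ant1:(1,2)->E->(1,3) | ant2:(1,3)->W->(1,2)
  grid max=6 at (1,2)
Step 4: ant0:(1,2)->E->(1,3) | ant1:(1,3)->W->(1,2) | ant2:(1,2)->E->(1,3)
  grid max=8 at (1,3)
Step 5: ant0:(1,3)->W->(1,2) | ant1:(1,2)->E->(1,3) | ant2:(1,3)->W->(1,2)
  grid max=10 at (1,2)

(1,2) (1,3) (1,2)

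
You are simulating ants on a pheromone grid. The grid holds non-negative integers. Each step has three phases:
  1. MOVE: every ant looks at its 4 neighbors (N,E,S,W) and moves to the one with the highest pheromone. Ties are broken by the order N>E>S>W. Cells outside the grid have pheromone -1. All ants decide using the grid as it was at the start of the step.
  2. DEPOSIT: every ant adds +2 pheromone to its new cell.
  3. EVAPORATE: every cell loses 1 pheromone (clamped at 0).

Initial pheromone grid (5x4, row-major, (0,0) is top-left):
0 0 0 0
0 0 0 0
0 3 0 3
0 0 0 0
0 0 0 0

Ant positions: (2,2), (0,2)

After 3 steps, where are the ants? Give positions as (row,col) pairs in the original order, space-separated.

Step 1: ant0:(2,2)->E->(2,3) | ant1:(0,2)->E->(0,3)
  grid max=4 at (2,3)
Step 2: ant0:(2,3)->N->(1,3) | ant1:(0,3)->S->(1,3)
  grid max=3 at (1,3)
Step 3: ant0:(1,3)->S->(2,3) | ant1:(1,3)->S->(2,3)
  grid max=6 at (2,3)

(2,3) (2,3)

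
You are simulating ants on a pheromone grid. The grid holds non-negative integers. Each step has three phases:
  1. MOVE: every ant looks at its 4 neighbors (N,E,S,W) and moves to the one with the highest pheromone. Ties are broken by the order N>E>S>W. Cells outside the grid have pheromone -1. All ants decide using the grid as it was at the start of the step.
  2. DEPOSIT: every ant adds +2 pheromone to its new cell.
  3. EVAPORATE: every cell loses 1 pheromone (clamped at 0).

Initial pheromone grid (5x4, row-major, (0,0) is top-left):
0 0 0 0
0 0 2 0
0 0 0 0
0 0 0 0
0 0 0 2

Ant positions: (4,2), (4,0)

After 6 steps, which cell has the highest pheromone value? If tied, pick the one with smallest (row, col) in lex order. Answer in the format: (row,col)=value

Step 1: ant0:(4,2)->E->(4,3) | ant1:(4,0)->N->(3,0)
  grid max=3 at (4,3)
Step 2: ant0:(4,3)->N->(3,3) | ant1:(3,0)->N->(2,0)
  grid max=2 at (4,3)
Step 3: ant0:(3,3)->S->(4,3) | ant1:(2,0)->N->(1,0)
  grid max=3 at (4,3)
Step 4: ant0:(4,3)->N->(3,3) | ant1:(1,0)->N->(0,0)
  grid max=2 at (4,3)
Step 5: ant0:(3,3)->S->(4,3) | ant1:(0,0)->E->(0,1)
  grid max=3 at (4,3)
Step 6: ant0:(4,3)->N->(3,3) | ant1:(0,1)->E->(0,2)
  grid max=2 at (4,3)
Final grid:
  0 0 1 0
  0 0 0 0
  0 0 0 0
  0 0 0 1
  0 0 0 2
Max pheromone 2 at (4,3)

Answer: (4,3)=2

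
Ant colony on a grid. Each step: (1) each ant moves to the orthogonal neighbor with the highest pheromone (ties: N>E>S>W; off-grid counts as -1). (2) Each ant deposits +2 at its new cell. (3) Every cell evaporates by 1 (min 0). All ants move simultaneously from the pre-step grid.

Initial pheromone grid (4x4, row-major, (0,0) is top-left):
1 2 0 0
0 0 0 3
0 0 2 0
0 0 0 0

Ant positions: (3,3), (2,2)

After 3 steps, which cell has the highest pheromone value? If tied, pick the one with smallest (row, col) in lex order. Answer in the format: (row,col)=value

Step 1: ant0:(3,3)->N->(2,3) | ant1:(2,2)->N->(1,2)
  grid max=2 at (1,3)
Step 2: ant0:(2,3)->N->(1,3) | ant1:(1,2)->E->(1,3)
  grid max=5 at (1,3)
Step 3: ant0:(1,3)->N->(0,3) | ant1:(1,3)->N->(0,3)
  grid max=4 at (1,3)
Final grid:
  0 0 0 3
  0 0 0 4
  0 0 0 0
  0 0 0 0
Max pheromone 4 at (1,3)

Answer: (1,3)=4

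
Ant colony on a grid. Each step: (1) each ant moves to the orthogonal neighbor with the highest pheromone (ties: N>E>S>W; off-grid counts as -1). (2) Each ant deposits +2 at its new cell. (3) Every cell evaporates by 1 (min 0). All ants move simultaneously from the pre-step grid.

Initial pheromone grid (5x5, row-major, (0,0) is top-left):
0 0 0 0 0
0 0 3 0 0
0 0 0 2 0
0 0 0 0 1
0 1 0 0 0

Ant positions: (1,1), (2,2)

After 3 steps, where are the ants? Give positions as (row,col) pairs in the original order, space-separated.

Step 1: ant0:(1,1)->E->(1,2) | ant1:(2,2)->N->(1,2)
  grid max=6 at (1,2)
Step 2: ant0:(1,2)->N->(0,2) | ant1:(1,2)->N->(0,2)
  grid max=5 at (1,2)
Step 3: ant0:(0,2)->S->(1,2) | ant1:(0,2)->S->(1,2)
  grid max=8 at (1,2)

(1,2) (1,2)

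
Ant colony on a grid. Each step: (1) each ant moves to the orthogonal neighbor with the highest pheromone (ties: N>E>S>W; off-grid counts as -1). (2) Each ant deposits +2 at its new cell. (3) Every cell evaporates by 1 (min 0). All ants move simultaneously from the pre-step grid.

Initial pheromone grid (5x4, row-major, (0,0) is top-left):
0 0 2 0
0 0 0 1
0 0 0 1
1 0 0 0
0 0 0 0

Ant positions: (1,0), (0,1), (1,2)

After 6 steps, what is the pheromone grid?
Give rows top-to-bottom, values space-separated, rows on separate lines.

After step 1: ants at (0,0),(0,2),(0,2)
  1 0 5 0
  0 0 0 0
  0 0 0 0
  0 0 0 0
  0 0 0 0
After step 2: ants at (0,1),(0,3),(0,3)
  0 1 4 3
  0 0 0 0
  0 0 0 0
  0 0 0 0
  0 0 0 0
After step 3: ants at (0,2),(0,2),(0,2)
  0 0 9 2
  0 0 0 0
  0 0 0 0
  0 0 0 0
  0 0 0 0
After step 4: ants at (0,3),(0,3),(0,3)
  0 0 8 7
  0 0 0 0
  0 0 0 0
  0 0 0 0
  0 0 0 0
After step 5: ants at (0,2),(0,2),(0,2)
  0 0 13 6
  0 0 0 0
  0 0 0 0
  0 0 0 0
  0 0 0 0
After step 6: ants at (0,3),(0,3),(0,3)
  0 0 12 11
  0 0 0 0
  0 0 0 0
  0 0 0 0
  0 0 0 0

0 0 12 11
0 0 0 0
0 0 0 0
0 0 0 0
0 0 0 0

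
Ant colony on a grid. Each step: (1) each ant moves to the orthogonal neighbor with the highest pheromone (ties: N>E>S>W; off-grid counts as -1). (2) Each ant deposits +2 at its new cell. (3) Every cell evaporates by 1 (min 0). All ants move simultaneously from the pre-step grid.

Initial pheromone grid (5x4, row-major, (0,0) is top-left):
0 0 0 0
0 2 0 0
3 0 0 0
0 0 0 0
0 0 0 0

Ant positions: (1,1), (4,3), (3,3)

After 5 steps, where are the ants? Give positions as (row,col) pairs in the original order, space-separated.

Step 1: ant0:(1,1)->N->(0,1) | ant1:(4,3)->N->(3,3) | ant2:(3,3)->N->(2,3)
  grid max=2 at (2,0)
Step 2: ant0:(0,1)->S->(1,1) | ant1:(3,3)->N->(2,3) | ant2:(2,3)->S->(3,3)
  grid max=2 at (1,1)
Step 3: ant0:(1,1)->N->(0,1) | ant1:(2,3)->S->(3,3) | ant2:(3,3)->N->(2,3)
  grid max=3 at (2,3)
Step 4: ant0:(0,1)->S->(1,1) | ant1:(3,3)->N->(2,3) | ant2:(2,3)->S->(3,3)
  grid max=4 at (2,3)
Step 5: ant0:(1,1)->N->(0,1) | ant1:(2,3)->S->(3,3) | ant2:(3,3)->N->(2,3)
  grid max=5 at (2,3)

(0,1) (3,3) (2,3)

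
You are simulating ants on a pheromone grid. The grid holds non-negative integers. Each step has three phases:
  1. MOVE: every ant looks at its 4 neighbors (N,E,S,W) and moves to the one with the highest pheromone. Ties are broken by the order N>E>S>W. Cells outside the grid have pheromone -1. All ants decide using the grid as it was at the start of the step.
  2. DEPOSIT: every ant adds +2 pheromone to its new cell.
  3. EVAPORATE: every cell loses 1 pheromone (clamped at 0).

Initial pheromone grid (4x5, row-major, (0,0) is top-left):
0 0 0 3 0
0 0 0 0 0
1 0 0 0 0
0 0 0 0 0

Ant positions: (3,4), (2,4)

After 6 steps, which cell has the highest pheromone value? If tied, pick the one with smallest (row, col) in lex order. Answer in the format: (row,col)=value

Answer: (1,4)=6

Derivation:
Step 1: ant0:(3,4)->N->(2,4) | ant1:(2,4)->N->(1,4)
  grid max=2 at (0,3)
Step 2: ant0:(2,4)->N->(1,4) | ant1:(1,4)->S->(2,4)
  grid max=2 at (1,4)
Step 3: ant0:(1,4)->S->(2,4) | ant1:(2,4)->N->(1,4)
  grid max=3 at (1,4)
Step 4: ant0:(2,4)->N->(1,4) | ant1:(1,4)->S->(2,4)
  grid max=4 at (1,4)
Step 5: ant0:(1,4)->S->(2,4) | ant1:(2,4)->N->(1,4)
  grid max=5 at (1,4)
Step 6: ant0:(2,4)->N->(1,4) | ant1:(1,4)->S->(2,4)
  grid max=6 at (1,4)
Final grid:
  0 0 0 0 0
  0 0 0 0 6
  0 0 0 0 6
  0 0 0 0 0
Max pheromone 6 at (1,4)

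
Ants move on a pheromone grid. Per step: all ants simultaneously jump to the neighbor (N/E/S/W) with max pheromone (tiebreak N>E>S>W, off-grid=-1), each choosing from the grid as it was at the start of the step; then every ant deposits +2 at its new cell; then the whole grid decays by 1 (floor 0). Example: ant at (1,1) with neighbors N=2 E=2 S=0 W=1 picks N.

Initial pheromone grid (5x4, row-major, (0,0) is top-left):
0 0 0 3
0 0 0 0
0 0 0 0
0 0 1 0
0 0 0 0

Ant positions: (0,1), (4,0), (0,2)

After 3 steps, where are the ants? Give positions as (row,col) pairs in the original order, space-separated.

Step 1: ant0:(0,1)->E->(0,2) | ant1:(4,0)->N->(3,0) | ant2:(0,2)->E->(0,3)
  grid max=4 at (0,3)
Step 2: ant0:(0,2)->E->(0,3) | ant1:(3,0)->N->(2,0) | ant2:(0,3)->W->(0,2)
  grid max=5 at (0,3)
Step 3: ant0:(0,3)->W->(0,2) | ant1:(2,0)->N->(1,0) | ant2:(0,2)->E->(0,3)
  grid max=6 at (0,3)

(0,2) (1,0) (0,3)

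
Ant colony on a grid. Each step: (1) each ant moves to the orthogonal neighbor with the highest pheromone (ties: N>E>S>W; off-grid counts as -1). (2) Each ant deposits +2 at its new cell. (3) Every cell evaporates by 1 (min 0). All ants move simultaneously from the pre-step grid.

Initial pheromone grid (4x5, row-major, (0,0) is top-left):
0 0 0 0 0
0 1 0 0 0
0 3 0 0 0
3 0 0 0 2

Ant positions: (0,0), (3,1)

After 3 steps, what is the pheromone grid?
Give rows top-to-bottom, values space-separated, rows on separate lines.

After step 1: ants at (0,1),(2,1)
  0 1 0 0 0
  0 0 0 0 0
  0 4 0 0 0
  2 0 0 0 1
After step 2: ants at (0,2),(1,1)
  0 0 1 0 0
  0 1 0 0 0
  0 3 0 0 0
  1 0 0 0 0
After step 3: ants at (0,3),(2,1)
  0 0 0 1 0
  0 0 0 0 0
  0 4 0 0 0
  0 0 0 0 0

0 0 0 1 0
0 0 0 0 0
0 4 0 0 0
0 0 0 0 0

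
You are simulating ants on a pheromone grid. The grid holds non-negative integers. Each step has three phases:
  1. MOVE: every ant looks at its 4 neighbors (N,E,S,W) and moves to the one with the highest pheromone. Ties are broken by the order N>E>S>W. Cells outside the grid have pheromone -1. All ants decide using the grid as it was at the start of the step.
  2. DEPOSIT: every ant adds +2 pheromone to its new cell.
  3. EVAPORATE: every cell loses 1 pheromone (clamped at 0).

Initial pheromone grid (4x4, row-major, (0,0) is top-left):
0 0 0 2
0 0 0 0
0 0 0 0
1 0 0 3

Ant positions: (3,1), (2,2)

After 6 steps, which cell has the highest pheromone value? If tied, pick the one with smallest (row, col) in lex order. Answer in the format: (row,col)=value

Answer: (1,3)=1

Derivation:
Step 1: ant0:(3,1)->W->(3,0) | ant1:(2,2)->N->(1,2)
  grid max=2 at (3,0)
Step 2: ant0:(3,0)->N->(2,0) | ant1:(1,2)->N->(0,2)
  grid max=1 at (0,2)
Step 3: ant0:(2,0)->S->(3,0) | ant1:(0,2)->E->(0,3)
  grid max=2 at (3,0)
Step 4: ant0:(3,0)->N->(2,0) | ant1:(0,3)->S->(1,3)
  grid max=1 at (1,3)
Step 5: ant0:(2,0)->S->(3,0) | ant1:(1,3)->N->(0,3)
  grid max=2 at (3,0)
Step 6: ant0:(3,0)->N->(2,0) | ant1:(0,3)->S->(1,3)
  grid max=1 at (1,3)
Final grid:
  0 0 0 0
  0 0 0 1
  1 0 0 0
  1 0 0 0
Max pheromone 1 at (1,3)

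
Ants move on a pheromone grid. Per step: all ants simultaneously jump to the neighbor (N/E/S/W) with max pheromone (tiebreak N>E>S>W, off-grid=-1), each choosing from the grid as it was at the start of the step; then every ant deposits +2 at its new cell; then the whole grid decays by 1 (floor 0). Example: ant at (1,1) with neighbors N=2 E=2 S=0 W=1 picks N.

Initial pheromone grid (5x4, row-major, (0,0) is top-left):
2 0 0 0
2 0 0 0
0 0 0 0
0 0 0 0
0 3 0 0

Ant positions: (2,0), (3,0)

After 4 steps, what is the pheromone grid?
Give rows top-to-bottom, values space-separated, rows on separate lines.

After step 1: ants at (1,0),(2,0)
  1 0 0 0
  3 0 0 0
  1 0 0 0
  0 0 0 0
  0 2 0 0
After step 2: ants at (0,0),(1,0)
  2 0 0 0
  4 0 0 0
  0 0 0 0
  0 0 0 0
  0 1 0 0
After step 3: ants at (1,0),(0,0)
  3 0 0 0
  5 0 0 0
  0 0 0 0
  0 0 0 0
  0 0 0 0
After step 4: ants at (0,0),(1,0)
  4 0 0 0
  6 0 0 0
  0 0 0 0
  0 0 0 0
  0 0 0 0

4 0 0 0
6 0 0 0
0 0 0 0
0 0 0 0
0 0 0 0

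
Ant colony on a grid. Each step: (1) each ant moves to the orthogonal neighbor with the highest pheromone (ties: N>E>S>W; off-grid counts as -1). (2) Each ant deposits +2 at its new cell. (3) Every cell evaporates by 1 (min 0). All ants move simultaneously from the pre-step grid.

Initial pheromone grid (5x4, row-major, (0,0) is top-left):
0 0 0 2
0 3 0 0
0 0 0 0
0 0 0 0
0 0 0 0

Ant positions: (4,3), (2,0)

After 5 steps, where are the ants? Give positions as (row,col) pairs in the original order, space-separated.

Step 1: ant0:(4,3)->N->(3,3) | ant1:(2,0)->N->(1,0)
  grid max=2 at (1,1)
Step 2: ant0:(3,3)->N->(2,3) | ant1:(1,0)->E->(1,1)
  grid max=3 at (1,1)
Step 3: ant0:(2,3)->N->(1,3) | ant1:(1,1)->N->(0,1)
  grid max=2 at (1,1)
Step 4: ant0:(1,3)->N->(0,3) | ant1:(0,1)->S->(1,1)
  grid max=3 at (1,1)
Step 5: ant0:(0,3)->S->(1,3) | ant1:(1,1)->N->(0,1)
  grid max=2 at (1,1)

(1,3) (0,1)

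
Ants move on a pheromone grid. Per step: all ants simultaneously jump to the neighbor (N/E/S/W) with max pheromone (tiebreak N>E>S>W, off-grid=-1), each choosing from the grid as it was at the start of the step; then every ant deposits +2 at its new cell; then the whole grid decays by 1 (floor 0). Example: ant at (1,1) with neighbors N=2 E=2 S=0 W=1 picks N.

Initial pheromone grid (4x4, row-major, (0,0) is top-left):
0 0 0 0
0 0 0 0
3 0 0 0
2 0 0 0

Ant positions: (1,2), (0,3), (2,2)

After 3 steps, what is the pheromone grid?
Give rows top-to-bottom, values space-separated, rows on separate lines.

After step 1: ants at (0,2),(1,3),(1,2)
  0 0 1 0
  0 0 1 1
  2 0 0 0
  1 0 0 0
After step 2: ants at (1,2),(1,2),(0,2)
  0 0 2 0
  0 0 4 0
  1 0 0 0
  0 0 0 0
After step 3: ants at (0,2),(0,2),(1,2)
  0 0 5 0
  0 0 5 0
  0 0 0 0
  0 0 0 0

0 0 5 0
0 0 5 0
0 0 0 0
0 0 0 0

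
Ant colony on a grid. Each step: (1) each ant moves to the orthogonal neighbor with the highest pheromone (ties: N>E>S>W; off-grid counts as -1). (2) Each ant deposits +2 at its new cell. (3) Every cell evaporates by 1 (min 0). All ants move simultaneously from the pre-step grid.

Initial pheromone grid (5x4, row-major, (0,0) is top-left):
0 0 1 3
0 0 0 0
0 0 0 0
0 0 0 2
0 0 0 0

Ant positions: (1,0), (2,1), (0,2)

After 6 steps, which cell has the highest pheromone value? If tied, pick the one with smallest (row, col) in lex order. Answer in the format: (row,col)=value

Answer: (0,3)=11

Derivation:
Step 1: ant0:(1,0)->N->(0,0) | ant1:(2,1)->N->(1,1) | ant2:(0,2)->E->(0,3)
  grid max=4 at (0,3)
Step 2: ant0:(0,0)->E->(0,1) | ant1:(1,1)->N->(0,1) | ant2:(0,3)->S->(1,3)
  grid max=3 at (0,1)
Step 3: ant0:(0,1)->E->(0,2) | ant1:(0,1)->E->(0,2) | ant2:(1,3)->N->(0,3)
  grid max=4 at (0,3)
Step 4: ant0:(0,2)->E->(0,3) | ant1:(0,2)->E->(0,3) | ant2:(0,3)->W->(0,2)
  grid max=7 at (0,3)
Step 5: ant0:(0,3)->W->(0,2) | ant1:(0,3)->W->(0,2) | ant2:(0,2)->E->(0,3)
  grid max=8 at (0,3)
Step 6: ant0:(0,2)->E->(0,3) | ant1:(0,2)->E->(0,3) | ant2:(0,3)->W->(0,2)
  grid max=11 at (0,3)
Final grid:
  0 0 8 11
  0 0 0 0
  0 0 0 0
  0 0 0 0
  0 0 0 0
Max pheromone 11 at (0,3)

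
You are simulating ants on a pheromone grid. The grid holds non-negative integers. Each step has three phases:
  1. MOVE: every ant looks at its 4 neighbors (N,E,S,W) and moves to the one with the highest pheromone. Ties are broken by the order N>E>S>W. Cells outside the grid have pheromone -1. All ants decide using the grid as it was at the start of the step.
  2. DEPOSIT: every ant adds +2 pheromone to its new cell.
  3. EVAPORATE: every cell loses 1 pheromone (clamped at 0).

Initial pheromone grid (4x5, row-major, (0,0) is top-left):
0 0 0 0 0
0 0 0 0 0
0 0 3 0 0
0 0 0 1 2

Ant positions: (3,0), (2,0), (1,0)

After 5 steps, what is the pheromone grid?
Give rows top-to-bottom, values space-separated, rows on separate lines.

After step 1: ants at (2,0),(1,0),(0,0)
  1 0 0 0 0
  1 0 0 0 0
  1 0 2 0 0
  0 0 0 0 1
After step 2: ants at (1,0),(0,0),(1,0)
  2 0 0 0 0
  4 0 0 0 0
  0 0 1 0 0
  0 0 0 0 0
After step 3: ants at (0,0),(1,0),(0,0)
  5 0 0 0 0
  5 0 0 0 0
  0 0 0 0 0
  0 0 0 0 0
After step 4: ants at (1,0),(0,0),(1,0)
  6 0 0 0 0
  8 0 0 0 0
  0 0 0 0 0
  0 0 0 0 0
After step 5: ants at (0,0),(1,0),(0,0)
  9 0 0 0 0
  9 0 0 0 0
  0 0 0 0 0
  0 0 0 0 0

9 0 0 0 0
9 0 0 0 0
0 0 0 0 0
0 0 0 0 0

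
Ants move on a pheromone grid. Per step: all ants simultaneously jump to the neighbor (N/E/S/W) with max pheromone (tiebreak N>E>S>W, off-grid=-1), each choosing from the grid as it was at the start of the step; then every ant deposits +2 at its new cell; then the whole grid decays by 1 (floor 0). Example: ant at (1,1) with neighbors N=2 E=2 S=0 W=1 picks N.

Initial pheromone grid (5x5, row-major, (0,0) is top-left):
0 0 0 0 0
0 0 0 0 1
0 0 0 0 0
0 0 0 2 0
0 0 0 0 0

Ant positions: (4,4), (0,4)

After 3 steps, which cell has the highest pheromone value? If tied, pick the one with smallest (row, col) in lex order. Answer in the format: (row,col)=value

Answer: (1,4)=2

Derivation:
Step 1: ant0:(4,4)->N->(3,4) | ant1:(0,4)->S->(1,4)
  grid max=2 at (1,4)
Step 2: ant0:(3,4)->W->(3,3) | ant1:(1,4)->N->(0,4)
  grid max=2 at (3,3)
Step 3: ant0:(3,3)->N->(2,3) | ant1:(0,4)->S->(1,4)
  grid max=2 at (1,4)
Final grid:
  0 0 0 0 0
  0 0 0 0 2
  0 0 0 1 0
  0 0 0 1 0
  0 0 0 0 0
Max pheromone 2 at (1,4)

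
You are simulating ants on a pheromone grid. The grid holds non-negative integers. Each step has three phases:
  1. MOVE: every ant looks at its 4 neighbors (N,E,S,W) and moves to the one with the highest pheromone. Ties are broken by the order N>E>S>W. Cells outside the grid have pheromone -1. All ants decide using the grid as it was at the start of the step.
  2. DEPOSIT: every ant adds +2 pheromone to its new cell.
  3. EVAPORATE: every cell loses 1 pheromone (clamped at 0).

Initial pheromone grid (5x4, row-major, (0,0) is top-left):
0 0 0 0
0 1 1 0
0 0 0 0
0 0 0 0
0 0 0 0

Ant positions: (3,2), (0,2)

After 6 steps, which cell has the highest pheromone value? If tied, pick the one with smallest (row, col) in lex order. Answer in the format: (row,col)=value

Step 1: ant0:(3,2)->N->(2,2) | ant1:(0,2)->S->(1,2)
  grid max=2 at (1,2)
Step 2: ant0:(2,2)->N->(1,2) | ant1:(1,2)->S->(2,2)
  grid max=3 at (1,2)
Step 3: ant0:(1,2)->S->(2,2) | ant1:(2,2)->N->(1,2)
  grid max=4 at (1,2)
Step 4: ant0:(2,2)->N->(1,2) | ant1:(1,2)->S->(2,2)
  grid max=5 at (1,2)
Step 5: ant0:(1,2)->S->(2,2) | ant1:(2,2)->N->(1,2)
  grid max=6 at (1,2)
Step 6: ant0:(2,2)->N->(1,2) | ant1:(1,2)->S->(2,2)
  grid max=7 at (1,2)
Final grid:
  0 0 0 0
  0 0 7 0
  0 0 6 0
  0 0 0 0
  0 0 0 0
Max pheromone 7 at (1,2)

Answer: (1,2)=7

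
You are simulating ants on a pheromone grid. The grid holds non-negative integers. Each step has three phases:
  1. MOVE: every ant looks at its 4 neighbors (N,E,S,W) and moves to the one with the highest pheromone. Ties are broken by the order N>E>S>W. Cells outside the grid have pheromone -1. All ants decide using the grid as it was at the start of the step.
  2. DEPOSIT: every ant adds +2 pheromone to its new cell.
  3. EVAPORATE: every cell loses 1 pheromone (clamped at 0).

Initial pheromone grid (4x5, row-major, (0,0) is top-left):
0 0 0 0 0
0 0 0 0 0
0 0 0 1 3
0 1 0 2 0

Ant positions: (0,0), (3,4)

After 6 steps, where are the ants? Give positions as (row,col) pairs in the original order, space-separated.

Step 1: ant0:(0,0)->E->(0,1) | ant1:(3,4)->N->(2,4)
  grid max=4 at (2,4)
Step 2: ant0:(0,1)->E->(0,2) | ant1:(2,4)->N->(1,4)
  grid max=3 at (2,4)
Step 3: ant0:(0,2)->E->(0,3) | ant1:(1,4)->S->(2,4)
  grid max=4 at (2,4)
Step 4: ant0:(0,3)->E->(0,4) | ant1:(2,4)->N->(1,4)
  grid max=3 at (2,4)
Step 5: ant0:(0,4)->S->(1,4) | ant1:(1,4)->S->(2,4)
  grid max=4 at (2,4)
Step 6: ant0:(1,4)->S->(2,4) | ant1:(2,4)->N->(1,4)
  grid max=5 at (2,4)

(2,4) (1,4)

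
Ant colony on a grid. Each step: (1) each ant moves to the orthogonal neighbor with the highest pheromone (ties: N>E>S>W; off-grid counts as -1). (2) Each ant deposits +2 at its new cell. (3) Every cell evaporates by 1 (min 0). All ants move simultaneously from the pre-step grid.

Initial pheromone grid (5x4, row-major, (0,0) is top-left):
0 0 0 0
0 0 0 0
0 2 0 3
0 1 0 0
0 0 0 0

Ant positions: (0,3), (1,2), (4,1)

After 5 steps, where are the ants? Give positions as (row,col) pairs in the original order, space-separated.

Step 1: ant0:(0,3)->S->(1,3) | ant1:(1,2)->N->(0,2) | ant2:(4,1)->N->(3,1)
  grid max=2 at (2,3)
Step 2: ant0:(1,3)->S->(2,3) | ant1:(0,2)->E->(0,3) | ant2:(3,1)->N->(2,1)
  grid max=3 at (2,3)
Step 3: ant0:(2,3)->N->(1,3) | ant1:(0,3)->S->(1,3) | ant2:(2,1)->S->(3,1)
  grid max=3 at (1,3)
Step 4: ant0:(1,3)->S->(2,3) | ant1:(1,3)->S->(2,3) | ant2:(3,1)->N->(2,1)
  grid max=5 at (2,3)
Step 5: ant0:(2,3)->N->(1,3) | ant1:(2,3)->N->(1,3) | ant2:(2,1)->S->(3,1)
  grid max=5 at (1,3)

(1,3) (1,3) (3,1)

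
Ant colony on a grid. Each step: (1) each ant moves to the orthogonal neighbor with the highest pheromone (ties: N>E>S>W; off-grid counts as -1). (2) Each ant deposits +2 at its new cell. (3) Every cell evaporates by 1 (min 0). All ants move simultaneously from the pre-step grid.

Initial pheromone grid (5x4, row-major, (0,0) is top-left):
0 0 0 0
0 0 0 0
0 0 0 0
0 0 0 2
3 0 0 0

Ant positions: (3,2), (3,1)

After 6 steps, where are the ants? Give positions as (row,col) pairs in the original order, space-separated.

Step 1: ant0:(3,2)->E->(3,3) | ant1:(3,1)->N->(2,1)
  grid max=3 at (3,3)
Step 2: ant0:(3,3)->N->(2,3) | ant1:(2,1)->N->(1,1)
  grid max=2 at (3,3)
Step 3: ant0:(2,3)->S->(3,3) | ant1:(1,1)->N->(0,1)
  grid max=3 at (3,3)
Step 4: ant0:(3,3)->N->(2,3) | ant1:(0,1)->E->(0,2)
  grid max=2 at (3,3)
Step 5: ant0:(2,3)->S->(3,3) | ant1:(0,2)->E->(0,3)
  grid max=3 at (3,3)
Step 6: ant0:(3,3)->N->(2,3) | ant1:(0,3)->S->(1,3)
  grid max=2 at (3,3)

(2,3) (1,3)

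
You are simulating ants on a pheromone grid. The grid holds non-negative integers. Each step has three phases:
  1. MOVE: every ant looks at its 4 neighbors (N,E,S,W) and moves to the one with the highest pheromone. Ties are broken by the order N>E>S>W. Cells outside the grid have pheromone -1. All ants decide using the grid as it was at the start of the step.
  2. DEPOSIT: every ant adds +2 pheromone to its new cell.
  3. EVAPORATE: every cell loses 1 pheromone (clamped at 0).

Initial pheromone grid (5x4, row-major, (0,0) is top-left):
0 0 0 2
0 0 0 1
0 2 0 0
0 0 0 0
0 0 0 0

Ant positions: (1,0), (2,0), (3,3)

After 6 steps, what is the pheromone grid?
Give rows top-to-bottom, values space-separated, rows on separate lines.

After step 1: ants at (0,0),(2,1),(2,3)
  1 0 0 1
  0 0 0 0
  0 3 0 1
  0 0 0 0
  0 0 0 0
After step 2: ants at (0,1),(1,1),(1,3)
  0 1 0 0
  0 1 0 1
  0 2 0 0
  0 0 0 0
  0 0 0 0
After step 3: ants at (1,1),(2,1),(0,3)
  0 0 0 1
  0 2 0 0
  0 3 0 0
  0 0 0 0
  0 0 0 0
After step 4: ants at (2,1),(1,1),(1,3)
  0 0 0 0
  0 3 0 1
  0 4 0 0
  0 0 0 0
  0 0 0 0
After step 5: ants at (1,1),(2,1),(0,3)
  0 0 0 1
  0 4 0 0
  0 5 0 0
  0 0 0 0
  0 0 0 0
After step 6: ants at (2,1),(1,1),(1,3)
  0 0 0 0
  0 5 0 1
  0 6 0 0
  0 0 0 0
  0 0 0 0

0 0 0 0
0 5 0 1
0 6 0 0
0 0 0 0
0 0 0 0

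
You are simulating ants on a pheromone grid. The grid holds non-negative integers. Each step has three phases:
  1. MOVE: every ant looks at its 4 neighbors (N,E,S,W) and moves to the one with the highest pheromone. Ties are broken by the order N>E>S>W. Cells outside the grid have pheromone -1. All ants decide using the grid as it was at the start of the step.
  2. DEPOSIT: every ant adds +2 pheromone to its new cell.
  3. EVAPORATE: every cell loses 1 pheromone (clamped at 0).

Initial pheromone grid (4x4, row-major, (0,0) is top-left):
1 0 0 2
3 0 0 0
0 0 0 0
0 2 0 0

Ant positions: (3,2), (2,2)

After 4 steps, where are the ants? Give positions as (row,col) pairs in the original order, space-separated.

Step 1: ant0:(3,2)->W->(3,1) | ant1:(2,2)->N->(1,2)
  grid max=3 at (3,1)
Step 2: ant0:(3,1)->N->(2,1) | ant1:(1,2)->N->(0,2)
  grid max=2 at (3,1)
Step 3: ant0:(2,1)->S->(3,1) | ant1:(0,2)->E->(0,3)
  grid max=3 at (3,1)
Step 4: ant0:(3,1)->N->(2,1) | ant1:(0,3)->S->(1,3)
  grid max=2 at (3,1)

(2,1) (1,3)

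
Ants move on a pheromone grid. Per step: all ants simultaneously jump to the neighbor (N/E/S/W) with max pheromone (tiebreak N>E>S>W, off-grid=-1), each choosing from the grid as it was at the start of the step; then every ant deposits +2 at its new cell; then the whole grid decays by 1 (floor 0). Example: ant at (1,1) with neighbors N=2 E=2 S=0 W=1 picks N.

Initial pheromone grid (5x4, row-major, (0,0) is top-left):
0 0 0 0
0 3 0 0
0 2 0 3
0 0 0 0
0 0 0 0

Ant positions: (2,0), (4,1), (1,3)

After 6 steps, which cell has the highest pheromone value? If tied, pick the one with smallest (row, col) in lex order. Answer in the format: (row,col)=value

Answer: (2,1)=8

Derivation:
Step 1: ant0:(2,0)->E->(2,1) | ant1:(4,1)->N->(3,1) | ant2:(1,3)->S->(2,3)
  grid max=4 at (2,3)
Step 2: ant0:(2,1)->N->(1,1) | ant1:(3,1)->N->(2,1) | ant2:(2,3)->N->(1,3)
  grid max=4 at (2,1)
Step 3: ant0:(1,1)->S->(2,1) | ant1:(2,1)->N->(1,1) | ant2:(1,3)->S->(2,3)
  grid max=5 at (2,1)
Step 4: ant0:(2,1)->N->(1,1) | ant1:(1,1)->S->(2,1) | ant2:(2,3)->N->(1,3)
  grid max=6 at (2,1)
Step 5: ant0:(1,1)->S->(2,1) | ant1:(2,1)->N->(1,1) | ant2:(1,3)->S->(2,3)
  grid max=7 at (2,1)
Step 6: ant0:(2,1)->N->(1,1) | ant1:(1,1)->S->(2,1) | ant2:(2,3)->N->(1,3)
  grid max=8 at (2,1)
Final grid:
  0 0 0 0
  0 7 0 1
  0 8 0 3
  0 0 0 0
  0 0 0 0
Max pheromone 8 at (2,1)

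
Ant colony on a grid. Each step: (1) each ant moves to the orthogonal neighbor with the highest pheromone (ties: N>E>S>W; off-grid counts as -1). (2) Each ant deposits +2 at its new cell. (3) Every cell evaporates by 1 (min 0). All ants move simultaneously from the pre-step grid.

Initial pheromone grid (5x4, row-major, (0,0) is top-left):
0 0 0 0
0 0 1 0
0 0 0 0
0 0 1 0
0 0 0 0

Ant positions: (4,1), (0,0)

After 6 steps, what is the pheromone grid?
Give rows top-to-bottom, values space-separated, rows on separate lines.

After step 1: ants at (3,1),(0,1)
  0 1 0 0
  0 0 0 0
  0 0 0 0
  0 1 0 0
  0 0 0 0
After step 2: ants at (2,1),(0,2)
  0 0 1 0
  0 0 0 0
  0 1 0 0
  0 0 0 0
  0 0 0 0
After step 3: ants at (1,1),(0,3)
  0 0 0 1
  0 1 0 0
  0 0 0 0
  0 0 0 0
  0 0 0 0
After step 4: ants at (0,1),(1,3)
  0 1 0 0
  0 0 0 1
  0 0 0 0
  0 0 0 0
  0 0 0 0
After step 5: ants at (0,2),(0,3)
  0 0 1 1
  0 0 0 0
  0 0 0 0
  0 0 0 0
  0 0 0 0
After step 6: ants at (0,3),(0,2)
  0 0 2 2
  0 0 0 0
  0 0 0 0
  0 0 0 0
  0 0 0 0

0 0 2 2
0 0 0 0
0 0 0 0
0 0 0 0
0 0 0 0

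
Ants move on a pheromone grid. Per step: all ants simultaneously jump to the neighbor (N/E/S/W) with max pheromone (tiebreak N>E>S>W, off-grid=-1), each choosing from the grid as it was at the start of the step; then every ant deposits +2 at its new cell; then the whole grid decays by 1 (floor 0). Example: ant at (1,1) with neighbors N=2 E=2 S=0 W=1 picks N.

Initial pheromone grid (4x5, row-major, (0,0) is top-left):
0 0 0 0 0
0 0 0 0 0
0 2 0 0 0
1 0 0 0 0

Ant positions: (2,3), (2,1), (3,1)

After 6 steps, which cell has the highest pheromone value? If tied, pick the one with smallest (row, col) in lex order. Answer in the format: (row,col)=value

Answer: (2,1)=8

Derivation:
Step 1: ant0:(2,3)->N->(1,3) | ant1:(2,1)->N->(1,1) | ant2:(3,1)->N->(2,1)
  grid max=3 at (2,1)
Step 2: ant0:(1,3)->N->(0,3) | ant1:(1,1)->S->(2,1) | ant2:(2,1)->N->(1,1)
  grid max=4 at (2,1)
Step 3: ant0:(0,3)->E->(0,4) | ant1:(2,1)->N->(1,1) | ant2:(1,1)->S->(2,1)
  grid max=5 at (2,1)
Step 4: ant0:(0,4)->S->(1,4) | ant1:(1,1)->S->(2,1) | ant2:(2,1)->N->(1,1)
  grid max=6 at (2,1)
Step 5: ant0:(1,4)->N->(0,4) | ant1:(2,1)->N->(1,1) | ant2:(1,1)->S->(2,1)
  grid max=7 at (2,1)
Step 6: ant0:(0,4)->S->(1,4) | ant1:(1,1)->S->(2,1) | ant2:(2,1)->N->(1,1)
  grid max=8 at (2,1)
Final grid:
  0 0 0 0 0
  0 6 0 0 1
  0 8 0 0 0
  0 0 0 0 0
Max pheromone 8 at (2,1)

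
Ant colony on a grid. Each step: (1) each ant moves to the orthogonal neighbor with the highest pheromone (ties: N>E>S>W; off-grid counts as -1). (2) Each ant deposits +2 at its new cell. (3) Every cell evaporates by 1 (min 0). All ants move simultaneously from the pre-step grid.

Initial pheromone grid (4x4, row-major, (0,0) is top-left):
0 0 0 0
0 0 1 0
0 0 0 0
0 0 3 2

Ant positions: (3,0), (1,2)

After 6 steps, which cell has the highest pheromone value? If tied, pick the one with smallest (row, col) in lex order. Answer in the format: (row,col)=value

Answer: (0,3)=3

Derivation:
Step 1: ant0:(3,0)->N->(2,0) | ant1:(1,2)->N->(0,2)
  grid max=2 at (3,2)
Step 2: ant0:(2,0)->N->(1,0) | ant1:(0,2)->E->(0,3)
  grid max=1 at (0,3)
Step 3: ant0:(1,0)->N->(0,0) | ant1:(0,3)->S->(1,3)
  grid max=1 at (0,0)
Step 4: ant0:(0,0)->E->(0,1) | ant1:(1,3)->N->(0,3)
  grid max=1 at (0,1)
Step 5: ant0:(0,1)->E->(0,2) | ant1:(0,3)->S->(1,3)
  grid max=1 at (0,2)
Step 6: ant0:(0,2)->E->(0,3) | ant1:(1,3)->N->(0,3)
  grid max=3 at (0,3)
Final grid:
  0 0 0 3
  0 0 0 0
  0 0 0 0
  0 0 0 0
Max pheromone 3 at (0,3)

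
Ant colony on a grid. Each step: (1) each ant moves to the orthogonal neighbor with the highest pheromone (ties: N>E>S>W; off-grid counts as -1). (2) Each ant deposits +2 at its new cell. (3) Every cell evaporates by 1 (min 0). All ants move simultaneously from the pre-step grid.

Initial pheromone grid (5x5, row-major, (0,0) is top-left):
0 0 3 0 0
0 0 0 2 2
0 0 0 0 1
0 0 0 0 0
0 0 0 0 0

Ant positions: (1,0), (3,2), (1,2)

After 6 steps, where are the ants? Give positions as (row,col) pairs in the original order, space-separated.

Step 1: ant0:(1,0)->N->(0,0) | ant1:(3,2)->N->(2,2) | ant2:(1,2)->N->(0,2)
  grid max=4 at (0,2)
Step 2: ant0:(0,0)->E->(0,1) | ant1:(2,2)->N->(1,2) | ant2:(0,2)->E->(0,3)
  grid max=3 at (0,2)
Step 3: ant0:(0,1)->E->(0,2) | ant1:(1,2)->N->(0,2) | ant2:(0,3)->W->(0,2)
  grid max=8 at (0,2)
Step 4: ant0:(0,2)->E->(0,3) | ant1:(0,2)->E->(0,3) | ant2:(0,2)->E->(0,3)
  grid max=7 at (0,2)
Step 5: ant0:(0,3)->W->(0,2) | ant1:(0,3)->W->(0,2) | ant2:(0,3)->W->(0,2)
  grid max=12 at (0,2)
Step 6: ant0:(0,2)->E->(0,3) | ant1:(0,2)->E->(0,3) | ant2:(0,2)->E->(0,3)
  grid max=11 at (0,2)

(0,3) (0,3) (0,3)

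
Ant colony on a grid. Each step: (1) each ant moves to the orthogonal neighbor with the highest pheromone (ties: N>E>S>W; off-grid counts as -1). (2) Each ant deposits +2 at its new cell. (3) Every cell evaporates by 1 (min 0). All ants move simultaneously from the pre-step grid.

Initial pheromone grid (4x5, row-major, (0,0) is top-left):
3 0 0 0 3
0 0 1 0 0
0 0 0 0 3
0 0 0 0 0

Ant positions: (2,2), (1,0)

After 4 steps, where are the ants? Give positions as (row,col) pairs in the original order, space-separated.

Step 1: ant0:(2,2)->N->(1,2) | ant1:(1,0)->N->(0,0)
  grid max=4 at (0,0)
Step 2: ant0:(1,2)->N->(0,2) | ant1:(0,0)->E->(0,1)
  grid max=3 at (0,0)
Step 3: ant0:(0,2)->S->(1,2) | ant1:(0,1)->W->(0,0)
  grid max=4 at (0,0)
Step 4: ant0:(1,2)->N->(0,2) | ant1:(0,0)->E->(0,1)
  grid max=3 at (0,0)

(0,2) (0,1)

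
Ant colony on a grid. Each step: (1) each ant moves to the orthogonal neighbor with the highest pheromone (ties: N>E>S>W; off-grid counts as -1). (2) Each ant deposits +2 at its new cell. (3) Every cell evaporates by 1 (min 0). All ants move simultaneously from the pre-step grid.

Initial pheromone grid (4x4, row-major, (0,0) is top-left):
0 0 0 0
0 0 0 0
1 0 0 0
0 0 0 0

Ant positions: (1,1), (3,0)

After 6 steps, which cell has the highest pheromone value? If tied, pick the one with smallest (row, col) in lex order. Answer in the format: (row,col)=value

Step 1: ant0:(1,1)->N->(0,1) | ant1:(3,0)->N->(2,0)
  grid max=2 at (2,0)
Step 2: ant0:(0,1)->E->(0,2) | ant1:(2,0)->N->(1,0)
  grid max=1 at (0,2)
Step 3: ant0:(0,2)->E->(0,3) | ant1:(1,0)->S->(2,0)
  grid max=2 at (2,0)
Step 4: ant0:(0,3)->S->(1,3) | ant1:(2,0)->N->(1,0)
  grid max=1 at (1,0)
Step 5: ant0:(1,3)->N->(0,3) | ant1:(1,0)->S->(2,0)
  grid max=2 at (2,0)
Step 6: ant0:(0,3)->S->(1,3) | ant1:(2,0)->N->(1,0)
  grid max=1 at (1,0)
Final grid:
  0 0 0 0
  1 0 0 1
  1 0 0 0
  0 0 0 0
Max pheromone 1 at (1,0)

Answer: (1,0)=1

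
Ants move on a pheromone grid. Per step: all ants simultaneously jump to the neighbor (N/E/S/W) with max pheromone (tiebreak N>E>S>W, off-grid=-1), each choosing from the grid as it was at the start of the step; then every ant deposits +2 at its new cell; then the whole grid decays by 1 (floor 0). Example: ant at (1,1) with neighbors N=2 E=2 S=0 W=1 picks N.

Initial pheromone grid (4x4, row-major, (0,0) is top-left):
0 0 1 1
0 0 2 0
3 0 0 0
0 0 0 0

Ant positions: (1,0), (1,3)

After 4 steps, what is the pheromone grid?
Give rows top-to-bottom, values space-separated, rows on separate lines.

After step 1: ants at (2,0),(1,2)
  0 0 0 0
  0 0 3 0
  4 0 0 0
  0 0 0 0
After step 2: ants at (1,0),(0,2)
  0 0 1 0
  1 0 2 0
  3 0 0 0
  0 0 0 0
After step 3: ants at (2,0),(1,2)
  0 0 0 0
  0 0 3 0
  4 0 0 0
  0 0 0 0
After step 4: ants at (1,0),(0,2)
  0 0 1 0
  1 0 2 0
  3 0 0 0
  0 0 0 0

0 0 1 0
1 0 2 0
3 0 0 0
0 0 0 0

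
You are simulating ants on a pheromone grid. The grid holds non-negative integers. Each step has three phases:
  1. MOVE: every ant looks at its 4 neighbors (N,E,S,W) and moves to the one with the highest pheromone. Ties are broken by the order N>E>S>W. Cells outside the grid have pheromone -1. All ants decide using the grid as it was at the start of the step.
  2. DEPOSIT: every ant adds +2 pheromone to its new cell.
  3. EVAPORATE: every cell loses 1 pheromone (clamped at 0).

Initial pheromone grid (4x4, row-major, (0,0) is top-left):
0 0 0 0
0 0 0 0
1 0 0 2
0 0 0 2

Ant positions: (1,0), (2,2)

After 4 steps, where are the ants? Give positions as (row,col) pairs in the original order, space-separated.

Step 1: ant0:(1,0)->S->(2,0) | ant1:(2,2)->E->(2,3)
  grid max=3 at (2,3)
Step 2: ant0:(2,0)->N->(1,0) | ant1:(2,3)->S->(3,3)
  grid max=2 at (2,3)
Step 3: ant0:(1,0)->S->(2,0) | ant1:(3,3)->N->(2,3)
  grid max=3 at (2,3)
Step 4: ant0:(2,0)->N->(1,0) | ant1:(2,3)->S->(3,3)
  grid max=2 at (2,3)

(1,0) (3,3)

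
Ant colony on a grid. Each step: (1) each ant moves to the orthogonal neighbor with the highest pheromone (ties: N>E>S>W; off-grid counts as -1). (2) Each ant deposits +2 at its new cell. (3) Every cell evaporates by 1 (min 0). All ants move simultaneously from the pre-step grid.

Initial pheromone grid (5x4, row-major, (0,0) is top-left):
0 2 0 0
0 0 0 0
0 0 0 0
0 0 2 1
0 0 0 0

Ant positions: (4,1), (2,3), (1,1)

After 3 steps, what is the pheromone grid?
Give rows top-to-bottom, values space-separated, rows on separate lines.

After step 1: ants at (3,1),(3,3),(0,1)
  0 3 0 0
  0 0 0 0
  0 0 0 0
  0 1 1 2
  0 0 0 0
After step 2: ants at (3,2),(3,2),(0,2)
  0 2 1 0
  0 0 0 0
  0 0 0 0
  0 0 4 1
  0 0 0 0
After step 3: ants at (3,3),(3,3),(0,1)
  0 3 0 0
  0 0 0 0
  0 0 0 0
  0 0 3 4
  0 0 0 0

0 3 0 0
0 0 0 0
0 0 0 0
0 0 3 4
0 0 0 0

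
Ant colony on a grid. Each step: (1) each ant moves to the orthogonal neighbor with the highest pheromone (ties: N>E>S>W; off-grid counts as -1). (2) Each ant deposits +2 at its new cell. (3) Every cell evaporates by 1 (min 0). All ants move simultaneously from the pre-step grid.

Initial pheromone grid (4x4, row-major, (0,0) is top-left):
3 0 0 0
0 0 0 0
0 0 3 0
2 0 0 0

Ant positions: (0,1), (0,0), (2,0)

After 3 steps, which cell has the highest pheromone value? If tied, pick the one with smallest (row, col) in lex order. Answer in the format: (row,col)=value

Answer: (0,0)=6

Derivation:
Step 1: ant0:(0,1)->W->(0,0) | ant1:(0,0)->E->(0,1) | ant2:(2,0)->S->(3,0)
  grid max=4 at (0,0)
Step 2: ant0:(0,0)->E->(0,1) | ant1:(0,1)->W->(0,0) | ant2:(3,0)->N->(2,0)
  grid max=5 at (0,0)
Step 3: ant0:(0,1)->W->(0,0) | ant1:(0,0)->E->(0,1) | ant2:(2,0)->S->(3,0)
  grid max=6 at (0,0)
Final grid:
  6 3 0 0
  0 0 0 0
  0 0 0 0
  3 0 0 0
Max pheromone 6 at (0,0)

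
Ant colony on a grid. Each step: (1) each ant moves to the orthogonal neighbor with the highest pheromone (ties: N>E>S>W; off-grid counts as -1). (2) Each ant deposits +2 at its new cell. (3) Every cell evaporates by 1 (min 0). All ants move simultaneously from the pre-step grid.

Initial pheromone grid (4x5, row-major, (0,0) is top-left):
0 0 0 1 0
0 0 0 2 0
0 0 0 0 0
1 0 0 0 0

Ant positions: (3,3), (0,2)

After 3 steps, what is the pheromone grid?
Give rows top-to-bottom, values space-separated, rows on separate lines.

After step 1: ants at (2,3),(0,3)
  0 0 0 2 0
  0 0 0 1 0
  0 0 0 1 0
  0 0 0 0 0
After step 2: ants at (1,3),(1,3)
  0 0 0 1 0
  0 0 0 4 0
  0 0 0 0 0
  0 0 0 0 0
After step 3: ants at (0,3),(0,3)
  0 0 0 4 0
  0 0 0 3 0
  0 0 0 0 0
  0 0 0 0 0

0 0 0 4 0
0 0 0 3 0
0 0 0 0 0
0 0 0 0 0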